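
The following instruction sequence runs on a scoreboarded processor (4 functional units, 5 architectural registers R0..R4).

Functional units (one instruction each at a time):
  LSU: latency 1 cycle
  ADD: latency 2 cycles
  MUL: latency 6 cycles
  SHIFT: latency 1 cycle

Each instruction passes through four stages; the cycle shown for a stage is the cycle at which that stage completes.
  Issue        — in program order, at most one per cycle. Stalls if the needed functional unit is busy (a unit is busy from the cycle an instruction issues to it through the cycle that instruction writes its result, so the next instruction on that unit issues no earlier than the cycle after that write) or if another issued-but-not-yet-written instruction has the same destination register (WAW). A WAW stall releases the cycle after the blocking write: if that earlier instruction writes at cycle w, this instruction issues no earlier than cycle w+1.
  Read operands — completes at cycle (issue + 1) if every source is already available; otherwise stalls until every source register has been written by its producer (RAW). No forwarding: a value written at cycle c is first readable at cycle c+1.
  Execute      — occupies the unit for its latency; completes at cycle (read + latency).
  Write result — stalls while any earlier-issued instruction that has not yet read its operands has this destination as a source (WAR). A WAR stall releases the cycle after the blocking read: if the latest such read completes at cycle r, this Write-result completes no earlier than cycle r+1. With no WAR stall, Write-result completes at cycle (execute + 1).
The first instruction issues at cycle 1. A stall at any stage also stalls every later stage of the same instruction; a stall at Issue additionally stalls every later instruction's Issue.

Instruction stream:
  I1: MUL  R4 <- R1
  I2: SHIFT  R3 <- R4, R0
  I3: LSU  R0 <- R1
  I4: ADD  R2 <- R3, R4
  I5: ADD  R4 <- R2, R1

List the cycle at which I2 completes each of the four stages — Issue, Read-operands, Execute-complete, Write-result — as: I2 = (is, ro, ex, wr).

[1] I1 dispatched to MUL
[2] I1 operands ready | I2 dispatched to SHIFT
[3] I3 dispatched to LSU
[4] I3 operands ready | I4 dispatched to ADD
[5] I3 complete
[8] I1 complete
[9] R4←I1
[10] I2 operands ready
[11] I2 complete | R0←I3
[12] R3←I2
[13] I4 operands ready
[15] I4 complete
[16] R2←I4
[17] I5 dispatched to ADD
[18] I5 operands ready
[20] I5 complete
[21] R4←I5

I2 = (2, 10, 11, 12)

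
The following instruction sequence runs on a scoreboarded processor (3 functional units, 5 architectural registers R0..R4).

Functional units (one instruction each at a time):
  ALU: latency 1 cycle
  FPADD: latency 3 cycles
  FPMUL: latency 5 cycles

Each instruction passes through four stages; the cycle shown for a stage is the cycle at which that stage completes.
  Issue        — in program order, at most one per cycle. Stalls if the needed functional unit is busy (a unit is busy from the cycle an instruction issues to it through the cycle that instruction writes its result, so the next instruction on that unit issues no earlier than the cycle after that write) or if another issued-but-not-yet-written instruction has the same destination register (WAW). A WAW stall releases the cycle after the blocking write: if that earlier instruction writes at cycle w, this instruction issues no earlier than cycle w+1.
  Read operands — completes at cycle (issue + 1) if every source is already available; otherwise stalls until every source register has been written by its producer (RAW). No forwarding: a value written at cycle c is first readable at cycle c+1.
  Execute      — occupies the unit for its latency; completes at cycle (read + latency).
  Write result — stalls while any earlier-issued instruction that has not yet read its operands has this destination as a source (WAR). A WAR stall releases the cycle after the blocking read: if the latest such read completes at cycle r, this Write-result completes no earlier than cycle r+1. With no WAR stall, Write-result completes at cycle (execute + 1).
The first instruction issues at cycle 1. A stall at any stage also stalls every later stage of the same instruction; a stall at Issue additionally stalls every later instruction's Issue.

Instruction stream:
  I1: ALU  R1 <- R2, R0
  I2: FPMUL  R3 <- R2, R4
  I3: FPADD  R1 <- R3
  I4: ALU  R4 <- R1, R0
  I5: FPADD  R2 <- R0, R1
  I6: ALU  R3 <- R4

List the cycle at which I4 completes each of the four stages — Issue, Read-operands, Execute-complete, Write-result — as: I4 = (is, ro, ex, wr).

c1: I1→ALU
c2: I1 RO · I2→FPMUL
c3: I1 EX · I2 RO
c4: I1 WR R1
c5: I3→FPADD
c6: I4→ALU
c8: I2 EX
c9: I2 WR R3
c10: I3 RO
c13: I3 EX
c14: I3 WR R1
c15: I4 RO · I5→FPADD
c16: I4 EX · I5 RO
c17: I4 WR R4
c18: I6→ALU
c19: I5 EX · I6 RO
c20: I5 WR R2 · I6 EX
c21: I6 WR R3

I4 = (6, 15, 16, 17)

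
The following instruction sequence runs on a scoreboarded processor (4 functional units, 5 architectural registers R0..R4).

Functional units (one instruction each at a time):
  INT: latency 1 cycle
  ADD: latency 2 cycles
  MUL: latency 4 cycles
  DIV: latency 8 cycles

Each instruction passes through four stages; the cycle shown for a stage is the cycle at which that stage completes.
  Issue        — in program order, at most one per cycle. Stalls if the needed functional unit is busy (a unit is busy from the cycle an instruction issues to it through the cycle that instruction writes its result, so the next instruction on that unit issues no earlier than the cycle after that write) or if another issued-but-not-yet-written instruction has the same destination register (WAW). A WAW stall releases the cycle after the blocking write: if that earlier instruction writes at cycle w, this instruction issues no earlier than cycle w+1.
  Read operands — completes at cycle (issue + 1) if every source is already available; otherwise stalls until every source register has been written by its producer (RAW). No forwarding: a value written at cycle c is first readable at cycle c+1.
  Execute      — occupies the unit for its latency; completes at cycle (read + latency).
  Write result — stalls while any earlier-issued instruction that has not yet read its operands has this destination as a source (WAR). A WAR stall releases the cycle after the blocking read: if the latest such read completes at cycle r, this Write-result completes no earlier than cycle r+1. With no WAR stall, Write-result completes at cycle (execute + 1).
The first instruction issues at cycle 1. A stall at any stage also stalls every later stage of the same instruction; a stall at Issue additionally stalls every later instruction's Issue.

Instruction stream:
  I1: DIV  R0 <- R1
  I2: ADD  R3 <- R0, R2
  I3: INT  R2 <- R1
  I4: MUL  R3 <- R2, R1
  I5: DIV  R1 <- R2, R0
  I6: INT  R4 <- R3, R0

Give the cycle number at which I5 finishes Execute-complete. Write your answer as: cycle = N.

[I1] 1/2/10/11
[I2] 2/12/14/15  (RAW R0: wait I1 write@11)
[I3] 3/4/5/13  (WAR R2: wait I2 read@12)
[I4] 16/17/21/22  (WAW R3: wait I2 write@15)
[I5] 17/18/26/27
[I6] 18/23/24/25  (RAW R3: wait I4 write@22)

cycle = 26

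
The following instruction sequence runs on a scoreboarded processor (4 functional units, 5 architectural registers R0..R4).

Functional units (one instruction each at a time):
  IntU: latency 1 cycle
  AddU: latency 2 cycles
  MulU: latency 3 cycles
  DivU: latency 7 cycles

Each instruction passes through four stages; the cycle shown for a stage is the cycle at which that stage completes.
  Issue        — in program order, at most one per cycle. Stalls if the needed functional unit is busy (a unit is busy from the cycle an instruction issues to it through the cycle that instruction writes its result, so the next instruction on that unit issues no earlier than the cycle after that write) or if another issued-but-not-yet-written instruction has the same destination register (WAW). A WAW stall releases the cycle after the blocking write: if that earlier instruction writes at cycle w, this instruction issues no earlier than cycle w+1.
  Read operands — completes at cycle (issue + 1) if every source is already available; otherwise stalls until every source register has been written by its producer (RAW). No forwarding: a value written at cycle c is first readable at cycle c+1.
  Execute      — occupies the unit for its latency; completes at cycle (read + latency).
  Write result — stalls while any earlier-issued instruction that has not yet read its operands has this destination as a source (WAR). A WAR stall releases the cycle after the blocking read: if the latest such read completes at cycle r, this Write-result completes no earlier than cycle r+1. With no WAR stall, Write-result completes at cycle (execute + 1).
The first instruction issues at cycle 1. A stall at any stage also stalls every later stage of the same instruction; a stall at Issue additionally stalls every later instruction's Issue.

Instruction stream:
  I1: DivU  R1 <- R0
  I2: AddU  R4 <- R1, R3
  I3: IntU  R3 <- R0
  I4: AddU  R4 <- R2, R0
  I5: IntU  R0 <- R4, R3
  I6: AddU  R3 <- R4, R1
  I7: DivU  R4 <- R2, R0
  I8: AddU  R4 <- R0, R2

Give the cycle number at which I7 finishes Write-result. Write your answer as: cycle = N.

c1: issue I1 (DivU)
c2: I1 read-ops | issue I2 (AddU)
c3: issue I3 (IntU)
c4: I3 read-ops
c5: I3 finished on IntU
c9: I1 finished on DivU
c10: I1→R1
c11: I2 read-ops
c12: I3→R3
c13: I2 finished on AddU
c14: I2→R4
c15: issue I4 (AddU)
c16: I4 read-ops | issue I5 (IntU)
c18: I4 finished on AddU
c19: I4→R4
c20: I5 read-ops | issue I6 (AddU)
c21: I5 finished on IntU | I6 read-ops | issue I7 (DivU)
c22: I5→R0
c23: I6 finished on AddU | I7 read-ops
c24: I6→R3
c30: I7 finished on DivU
c31: I7→R4
c32: issue I8 (AddU)
c33: I8 read-ops
c35: I8 finished on AddU
c36: I8→R4

cycle = 31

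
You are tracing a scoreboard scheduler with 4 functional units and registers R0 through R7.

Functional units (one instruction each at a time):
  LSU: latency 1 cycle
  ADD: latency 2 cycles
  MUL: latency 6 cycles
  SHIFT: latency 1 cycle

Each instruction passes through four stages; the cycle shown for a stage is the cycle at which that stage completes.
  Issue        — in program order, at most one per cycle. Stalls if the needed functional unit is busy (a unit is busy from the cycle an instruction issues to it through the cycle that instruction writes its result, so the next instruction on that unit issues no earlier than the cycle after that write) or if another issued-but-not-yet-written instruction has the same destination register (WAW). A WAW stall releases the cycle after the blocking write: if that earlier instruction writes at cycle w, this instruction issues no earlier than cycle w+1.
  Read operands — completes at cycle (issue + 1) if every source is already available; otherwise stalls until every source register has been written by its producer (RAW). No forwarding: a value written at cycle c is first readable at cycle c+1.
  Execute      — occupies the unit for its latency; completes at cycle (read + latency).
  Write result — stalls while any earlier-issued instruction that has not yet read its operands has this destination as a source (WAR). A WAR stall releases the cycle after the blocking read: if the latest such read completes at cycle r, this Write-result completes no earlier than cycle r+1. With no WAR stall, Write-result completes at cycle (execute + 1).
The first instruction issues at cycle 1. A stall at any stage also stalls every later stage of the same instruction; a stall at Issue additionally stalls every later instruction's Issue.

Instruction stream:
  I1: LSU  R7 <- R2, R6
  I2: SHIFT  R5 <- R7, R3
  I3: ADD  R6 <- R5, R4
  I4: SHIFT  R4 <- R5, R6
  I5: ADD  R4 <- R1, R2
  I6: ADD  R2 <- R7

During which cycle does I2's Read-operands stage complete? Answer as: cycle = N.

cycle = 5

I1 -> (1, 2, 3, 4)
I2 -> (2, 5, 6, 7)  // RAW R7: wait I1 write@4
I3 -> (3, 8, 10, 11)  // RAW R5: wait I2 write@7
I4 -> (8, 12, 13, 14)  // struct: SHIFT busy until I2 writes@7, RAW R6: wait I3 write@11
I5 -> (15, 16, 18, 19)  // WAW R4: wait I4 write@14
I6 -> (20, 21, 23, 24)  // struct: ADD busy until I5 writes@19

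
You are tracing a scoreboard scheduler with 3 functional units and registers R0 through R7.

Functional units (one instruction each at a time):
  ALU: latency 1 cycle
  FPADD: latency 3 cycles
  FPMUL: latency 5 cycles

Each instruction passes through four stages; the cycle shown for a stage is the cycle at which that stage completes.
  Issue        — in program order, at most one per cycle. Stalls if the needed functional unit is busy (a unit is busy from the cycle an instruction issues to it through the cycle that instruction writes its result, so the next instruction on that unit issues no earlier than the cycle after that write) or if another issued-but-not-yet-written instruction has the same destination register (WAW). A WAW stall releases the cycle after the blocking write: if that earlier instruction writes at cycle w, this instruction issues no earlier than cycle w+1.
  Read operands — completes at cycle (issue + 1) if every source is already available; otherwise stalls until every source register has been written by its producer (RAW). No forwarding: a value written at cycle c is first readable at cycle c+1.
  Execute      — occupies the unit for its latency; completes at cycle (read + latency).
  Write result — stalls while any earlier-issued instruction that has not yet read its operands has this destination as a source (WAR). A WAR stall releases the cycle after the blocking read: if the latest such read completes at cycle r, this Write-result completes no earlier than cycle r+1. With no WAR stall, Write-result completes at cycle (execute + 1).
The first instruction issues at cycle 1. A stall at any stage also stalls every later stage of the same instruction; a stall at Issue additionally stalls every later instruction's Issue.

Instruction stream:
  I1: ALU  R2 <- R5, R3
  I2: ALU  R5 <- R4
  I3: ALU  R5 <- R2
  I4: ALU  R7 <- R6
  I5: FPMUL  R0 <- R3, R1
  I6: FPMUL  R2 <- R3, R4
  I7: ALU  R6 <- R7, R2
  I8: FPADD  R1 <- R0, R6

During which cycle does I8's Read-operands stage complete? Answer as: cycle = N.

cycle = 33

I1 -> (1, 2, 3, 4)
I2 -> (5, 6, 7, 8)  // struct: ALU busy until I1 writes@4
I3 -> (9, 10, 11, 12)  // struct: ALU busy until I2 writes@8
I4 -> (13, 14, 15, 16)  // struct: ALU busy until I3 writes@12
I5 -> (14, 15, 20, 21)
I6 -> (22, 23, 28, 29)  // struct: FPMUL busy until I5 writes@21
I7 -> (23, 30, 31, 32)  // RAW R2: wait I6 write@29
I8 -> (24, 33, 36, 37)  // RAW R6: wait I7 write@32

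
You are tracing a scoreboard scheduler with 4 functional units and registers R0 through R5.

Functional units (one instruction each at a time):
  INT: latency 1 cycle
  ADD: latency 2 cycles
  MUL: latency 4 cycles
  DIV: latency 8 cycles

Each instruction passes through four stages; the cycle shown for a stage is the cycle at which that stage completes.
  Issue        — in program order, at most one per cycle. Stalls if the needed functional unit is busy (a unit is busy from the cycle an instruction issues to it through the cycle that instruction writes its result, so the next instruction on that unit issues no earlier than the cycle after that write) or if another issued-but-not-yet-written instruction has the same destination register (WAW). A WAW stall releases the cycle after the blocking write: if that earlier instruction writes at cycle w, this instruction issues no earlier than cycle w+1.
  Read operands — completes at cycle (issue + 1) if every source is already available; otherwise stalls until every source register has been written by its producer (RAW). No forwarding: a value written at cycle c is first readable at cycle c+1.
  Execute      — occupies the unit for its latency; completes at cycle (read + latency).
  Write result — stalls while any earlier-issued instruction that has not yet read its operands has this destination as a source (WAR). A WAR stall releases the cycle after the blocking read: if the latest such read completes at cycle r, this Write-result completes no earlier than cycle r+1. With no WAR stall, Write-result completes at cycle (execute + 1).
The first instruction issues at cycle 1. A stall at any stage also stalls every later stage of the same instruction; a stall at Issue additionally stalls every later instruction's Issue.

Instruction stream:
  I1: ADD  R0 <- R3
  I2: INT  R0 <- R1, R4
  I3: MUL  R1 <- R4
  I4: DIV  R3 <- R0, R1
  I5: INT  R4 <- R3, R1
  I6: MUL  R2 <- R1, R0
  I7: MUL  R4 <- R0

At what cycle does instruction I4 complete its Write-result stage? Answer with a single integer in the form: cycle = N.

cycle = 23

[1] I1→ADD
[2] I1 RO
[4] I1 EX
[5] I1 WR R0
[6] I2→INT
[7] I2 RO; I3→MUL
[8] I2 EX; I3 RO; I4→DIV
[9] I2 WR R0
[10] I5→INT
[12] I3 EX
[13] I3 WR R1
[14] I4 RO; I6→MUL
[15] I6 RO
[19] I6 EX
[20] I6 WR R2
[22] I4 EX
[23] I4 WR R3
[24] I5 RO
[25] I5 EX
[26] I5 WR R4
[27] I7→MUL
[28] I7 RO
[32] I7 EX
[33] I7 WR R4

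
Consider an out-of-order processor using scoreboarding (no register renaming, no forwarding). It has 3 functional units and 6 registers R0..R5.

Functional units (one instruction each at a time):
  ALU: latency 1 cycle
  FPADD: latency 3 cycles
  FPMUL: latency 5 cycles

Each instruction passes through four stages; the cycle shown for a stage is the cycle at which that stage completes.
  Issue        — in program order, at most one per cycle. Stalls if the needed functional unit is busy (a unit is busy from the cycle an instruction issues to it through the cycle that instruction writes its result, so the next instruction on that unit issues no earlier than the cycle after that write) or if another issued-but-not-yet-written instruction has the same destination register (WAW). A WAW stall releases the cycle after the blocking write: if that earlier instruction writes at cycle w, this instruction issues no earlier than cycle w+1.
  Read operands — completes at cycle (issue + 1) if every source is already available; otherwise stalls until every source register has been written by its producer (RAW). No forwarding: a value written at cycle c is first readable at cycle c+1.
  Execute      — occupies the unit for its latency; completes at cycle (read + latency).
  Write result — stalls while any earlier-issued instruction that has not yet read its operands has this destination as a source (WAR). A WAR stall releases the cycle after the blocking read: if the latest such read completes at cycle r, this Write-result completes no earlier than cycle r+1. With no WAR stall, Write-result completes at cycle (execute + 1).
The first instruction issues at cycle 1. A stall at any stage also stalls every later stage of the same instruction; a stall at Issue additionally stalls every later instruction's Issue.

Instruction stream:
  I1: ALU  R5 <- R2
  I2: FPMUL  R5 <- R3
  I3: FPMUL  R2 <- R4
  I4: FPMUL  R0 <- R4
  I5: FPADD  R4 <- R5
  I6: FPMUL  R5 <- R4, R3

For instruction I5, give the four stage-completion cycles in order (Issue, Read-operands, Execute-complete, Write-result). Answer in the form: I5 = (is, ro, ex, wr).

1) issue 1, read 2, done 3, write 4
2) issue 5, read 6, done 11, write 12  <WAW R5: wait I1 write@4>
3) issue 13, read 14, done 19, write 20  <struct: FPMUL busy until I2 writes@12>
4) issue 21, read 22, done 27, write 28  <struct: FPMUL busy until I3 writes@20>
5) issue 22, read 23, done 26, write 27
6) issue 29, read 30, done 35, write 36  <struct: FPMUL busy until I4 writes@28>

I5 = (22, 23, 26, 27)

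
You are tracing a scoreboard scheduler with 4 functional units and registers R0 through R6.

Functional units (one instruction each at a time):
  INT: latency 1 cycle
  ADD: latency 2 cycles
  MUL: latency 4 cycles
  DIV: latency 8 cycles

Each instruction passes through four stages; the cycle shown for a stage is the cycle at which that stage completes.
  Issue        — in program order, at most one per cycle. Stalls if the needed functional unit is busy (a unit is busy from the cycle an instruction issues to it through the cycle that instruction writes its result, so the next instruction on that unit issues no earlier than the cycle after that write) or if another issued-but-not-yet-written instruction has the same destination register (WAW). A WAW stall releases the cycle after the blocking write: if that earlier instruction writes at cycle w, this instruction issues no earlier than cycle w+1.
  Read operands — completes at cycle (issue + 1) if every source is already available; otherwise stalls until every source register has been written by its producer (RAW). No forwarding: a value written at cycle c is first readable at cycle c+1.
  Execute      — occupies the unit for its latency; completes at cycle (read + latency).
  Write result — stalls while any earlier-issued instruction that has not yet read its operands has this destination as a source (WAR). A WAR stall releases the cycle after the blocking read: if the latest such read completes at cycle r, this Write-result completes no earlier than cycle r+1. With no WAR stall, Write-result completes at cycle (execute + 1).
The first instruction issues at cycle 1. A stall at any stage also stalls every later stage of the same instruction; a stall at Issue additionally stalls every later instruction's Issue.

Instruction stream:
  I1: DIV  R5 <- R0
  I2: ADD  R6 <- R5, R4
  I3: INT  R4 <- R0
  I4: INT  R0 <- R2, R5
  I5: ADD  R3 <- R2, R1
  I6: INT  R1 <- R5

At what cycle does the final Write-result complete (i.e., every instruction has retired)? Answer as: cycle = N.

[1] I1→DIV
[2] I1 RO, I2→ADD
[3] I3→INT
[4] I3 RO
[5] I3 EX
[10] I1 EX
[11] I1 WR R5
[12] I2 RO
[13] I3 WR R4
[14] I2 EX, I4→INT
[15] I2 WR R6, I4 RO
[16] I4 EX, I5→ADD
[17] I4 WR R0, I5 RO
[18] I6→INT
[19] I5 EX, I6 RO
[20] I5 WR R3, I6 EX
[21] I6 WR R1

cycle = 21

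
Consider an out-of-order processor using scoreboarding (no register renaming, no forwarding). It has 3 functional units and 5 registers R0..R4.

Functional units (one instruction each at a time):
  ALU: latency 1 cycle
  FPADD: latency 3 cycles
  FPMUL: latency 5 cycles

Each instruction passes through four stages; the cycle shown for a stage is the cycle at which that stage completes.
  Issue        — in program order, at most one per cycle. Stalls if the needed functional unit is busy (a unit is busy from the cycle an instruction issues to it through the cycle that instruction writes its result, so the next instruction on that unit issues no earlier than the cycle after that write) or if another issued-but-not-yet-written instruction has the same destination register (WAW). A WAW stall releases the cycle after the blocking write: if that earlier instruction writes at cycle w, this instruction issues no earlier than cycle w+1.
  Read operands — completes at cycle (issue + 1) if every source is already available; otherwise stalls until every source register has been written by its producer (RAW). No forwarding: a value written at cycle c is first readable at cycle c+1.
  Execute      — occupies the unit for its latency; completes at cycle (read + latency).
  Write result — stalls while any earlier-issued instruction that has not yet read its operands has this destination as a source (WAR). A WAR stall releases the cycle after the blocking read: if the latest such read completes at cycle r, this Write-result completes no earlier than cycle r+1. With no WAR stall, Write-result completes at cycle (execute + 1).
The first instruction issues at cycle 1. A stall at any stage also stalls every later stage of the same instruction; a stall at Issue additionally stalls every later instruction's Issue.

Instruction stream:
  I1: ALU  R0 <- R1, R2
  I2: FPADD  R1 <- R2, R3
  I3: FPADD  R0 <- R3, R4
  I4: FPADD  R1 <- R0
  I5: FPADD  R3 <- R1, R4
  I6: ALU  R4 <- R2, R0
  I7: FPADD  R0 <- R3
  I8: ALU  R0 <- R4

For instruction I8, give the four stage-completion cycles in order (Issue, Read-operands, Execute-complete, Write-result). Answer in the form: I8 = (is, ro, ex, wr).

I8 = (32, 33, 34, 35)

cycle 1: I1→ALU
cycle 2: I1 RO · I2→FPADD
cycle 3: I1 EX · I2 RO
cycle 4: I1 WR R0
cycle 6: I2 EX
cycle 7: I2 WR R1
cycle 8: I3→FPADD
cycle 9: I3 RO
cycle 12: I3 EX
cycle 13: I3 WR R0
cycle 14: I4→FPADD
cycle 15: I4 RO
cycle 18: I4 EX
cycle 19: I4 WR R1
cycle 20: I5→FPADD
cycle 21: I5 RO · I6→ALU
cycle 22: I6 RO
cycle 23: I6 EX
cycle 24: I5 EX · I6 WR R4
cycle 25: I5 WR R3
cycle 26: I7→FPADD
cycle 27: I7 RO
cycle 30: I7 EX
cycle 31: I7 WR R0
cycle 32: I8→ALU
cycle 33: I8 RO
cycle 34: I8 EX
cycle 35: I8 WR R0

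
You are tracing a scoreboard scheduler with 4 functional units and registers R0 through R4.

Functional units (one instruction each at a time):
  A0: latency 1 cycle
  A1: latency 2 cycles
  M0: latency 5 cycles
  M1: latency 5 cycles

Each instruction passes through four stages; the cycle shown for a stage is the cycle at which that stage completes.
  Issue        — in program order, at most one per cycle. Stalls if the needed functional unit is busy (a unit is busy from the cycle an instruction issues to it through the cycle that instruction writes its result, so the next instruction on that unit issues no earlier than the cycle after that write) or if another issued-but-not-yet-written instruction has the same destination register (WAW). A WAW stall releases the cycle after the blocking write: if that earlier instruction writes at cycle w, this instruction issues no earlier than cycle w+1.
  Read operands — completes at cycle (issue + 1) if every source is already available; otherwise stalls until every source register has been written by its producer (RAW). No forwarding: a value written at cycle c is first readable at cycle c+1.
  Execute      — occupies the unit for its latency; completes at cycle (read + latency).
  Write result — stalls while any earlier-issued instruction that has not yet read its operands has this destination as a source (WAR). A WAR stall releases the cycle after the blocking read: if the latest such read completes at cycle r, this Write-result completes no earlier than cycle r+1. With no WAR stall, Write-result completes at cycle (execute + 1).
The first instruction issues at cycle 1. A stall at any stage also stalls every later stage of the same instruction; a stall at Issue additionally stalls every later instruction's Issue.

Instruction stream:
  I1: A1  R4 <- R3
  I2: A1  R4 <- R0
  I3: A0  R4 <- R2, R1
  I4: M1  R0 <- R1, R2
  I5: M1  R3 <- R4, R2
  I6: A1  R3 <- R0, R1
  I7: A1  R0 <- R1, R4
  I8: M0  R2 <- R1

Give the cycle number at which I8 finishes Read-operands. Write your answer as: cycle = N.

cycle = 35

cycle 1: issue I1 (A1)
cycle 2: I1 read-ops
cycle 4: I1 finished on A1
cycle 5: I1→R4
cycle 6: issue I2 (A1)
cycle 7: I2 read-ops
cycle 9: I2 finished on A1
cycle 10: I2→R4
cycle 11: issue I3 (A0)
cycle 12: I3 read-ops · issue I4 (M1)
cycle 13: I3 finished on A0 · I4 read-ops
cycle 14: I3→R4
cycle 18: I4 finished on M1
cycle 19: I4→R0
cycle 20: issue I5 (M1)
cycle 21: I5 read-ops
cycle 26: I5 finished on M1
cycle 27: I5→R3
cycle 28: issue I6 (A1)
cycle 29: I6 read-ops
cycle 31: I6 finished on A1
cycle 32: I6→R3
cycle 33: issue I7 (A1)
cycle 34: I7 read-ops · issue I8 (M0)
cycle 35: I8 read-ops
cycle 36: I7 finished on A1
cycle 37: I7→R0
cycle 40: I8 finished on M0
cycle 41: I8→R2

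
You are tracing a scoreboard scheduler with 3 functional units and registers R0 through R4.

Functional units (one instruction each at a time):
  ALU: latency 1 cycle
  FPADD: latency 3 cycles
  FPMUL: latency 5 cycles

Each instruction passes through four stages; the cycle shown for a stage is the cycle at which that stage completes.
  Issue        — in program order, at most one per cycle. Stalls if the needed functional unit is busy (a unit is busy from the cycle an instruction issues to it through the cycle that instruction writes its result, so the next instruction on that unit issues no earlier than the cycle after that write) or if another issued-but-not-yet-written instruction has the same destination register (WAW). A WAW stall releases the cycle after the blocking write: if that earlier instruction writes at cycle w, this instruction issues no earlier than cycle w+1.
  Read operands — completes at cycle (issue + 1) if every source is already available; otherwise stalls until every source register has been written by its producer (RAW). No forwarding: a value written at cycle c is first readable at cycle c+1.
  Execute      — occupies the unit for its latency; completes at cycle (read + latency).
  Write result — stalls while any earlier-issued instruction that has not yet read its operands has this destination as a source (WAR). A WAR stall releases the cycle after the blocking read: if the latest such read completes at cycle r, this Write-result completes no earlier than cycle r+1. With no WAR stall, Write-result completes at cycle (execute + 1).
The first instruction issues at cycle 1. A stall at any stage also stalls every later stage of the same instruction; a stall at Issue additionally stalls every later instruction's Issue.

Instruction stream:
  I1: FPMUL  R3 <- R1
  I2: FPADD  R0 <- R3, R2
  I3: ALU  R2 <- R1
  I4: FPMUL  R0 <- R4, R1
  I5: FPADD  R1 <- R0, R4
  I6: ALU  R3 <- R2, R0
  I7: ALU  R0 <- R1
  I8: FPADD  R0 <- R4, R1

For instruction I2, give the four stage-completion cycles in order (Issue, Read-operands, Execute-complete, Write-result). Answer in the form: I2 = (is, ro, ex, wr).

I2 = (2, 9, 12, 13)

c1: I1 issues→FPMUL
c2: I1 reads, I2 issues→FPADD
c3: I3 issues→ALU
c4: I3 reads
c5: I3 exec-done
c7: I1 exec-done
c8: I1 writes R3
c9: I2 reads
c10: I3 writes R2
c12: I2 exec-done
c13: I2 writes R0
c14: I4 issues→FPMUL
c15: I4 reads, I5 issues→FPADD
c16: I6 issues→ALU
c20: I4 exec-done
c21: I4 writes R0
c22: I5 reads, I6 reads
c23: I6 exec-done
c24: I6 writes R3
c25: I5 exec-done, I7 issues→ALU
c26: I5 writes R1
c27: I7 reads
c28: I7 exec-done
c29: I7 writes R0
c30: I8 issues→FPADD
c31: I8 reads
c34: I8 exec-done
c35: I8 writes R0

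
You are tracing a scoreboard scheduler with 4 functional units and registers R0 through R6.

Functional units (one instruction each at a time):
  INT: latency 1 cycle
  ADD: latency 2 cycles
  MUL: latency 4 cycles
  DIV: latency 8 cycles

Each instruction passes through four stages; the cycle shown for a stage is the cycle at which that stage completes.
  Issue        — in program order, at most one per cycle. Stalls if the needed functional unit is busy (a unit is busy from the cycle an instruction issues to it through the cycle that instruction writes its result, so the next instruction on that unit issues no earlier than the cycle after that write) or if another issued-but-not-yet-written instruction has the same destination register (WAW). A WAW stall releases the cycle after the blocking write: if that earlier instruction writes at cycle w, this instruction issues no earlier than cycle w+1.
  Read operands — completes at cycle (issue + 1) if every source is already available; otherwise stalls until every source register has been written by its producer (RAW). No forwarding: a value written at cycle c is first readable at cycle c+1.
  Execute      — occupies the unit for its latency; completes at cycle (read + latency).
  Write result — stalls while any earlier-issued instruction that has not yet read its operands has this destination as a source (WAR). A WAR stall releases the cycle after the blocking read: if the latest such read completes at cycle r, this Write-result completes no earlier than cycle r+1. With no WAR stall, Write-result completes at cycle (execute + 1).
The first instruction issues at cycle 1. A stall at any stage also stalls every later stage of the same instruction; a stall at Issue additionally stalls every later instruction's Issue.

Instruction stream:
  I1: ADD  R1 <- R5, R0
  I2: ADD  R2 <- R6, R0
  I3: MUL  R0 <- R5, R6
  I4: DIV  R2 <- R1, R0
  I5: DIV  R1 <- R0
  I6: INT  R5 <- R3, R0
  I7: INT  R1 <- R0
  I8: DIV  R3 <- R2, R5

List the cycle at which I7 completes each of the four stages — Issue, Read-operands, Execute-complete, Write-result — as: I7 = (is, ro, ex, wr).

I7 = (35, 36, 37, 38)

I1 -> (1, 2, 4, 5)
I2 -> (6, 7, 9, 10)  // struct: ADD busy until I1 writes@5
I3 -> (7, 8, 12, 13)
I4 -> (11, 14, 22, 23)  // WAW R2: wait I2 write@10, RAW R0: wait I3 write@13
I5 -> (24, 25, 33, 34)  // struct: DIV busy until I4 writes@23
I6 -> (25, 26, 27, 28)
I7 -> (35, 36, 37, 38)  // WAW R1: wait I5 write@34
I8 -> (36, 37, 45, 46)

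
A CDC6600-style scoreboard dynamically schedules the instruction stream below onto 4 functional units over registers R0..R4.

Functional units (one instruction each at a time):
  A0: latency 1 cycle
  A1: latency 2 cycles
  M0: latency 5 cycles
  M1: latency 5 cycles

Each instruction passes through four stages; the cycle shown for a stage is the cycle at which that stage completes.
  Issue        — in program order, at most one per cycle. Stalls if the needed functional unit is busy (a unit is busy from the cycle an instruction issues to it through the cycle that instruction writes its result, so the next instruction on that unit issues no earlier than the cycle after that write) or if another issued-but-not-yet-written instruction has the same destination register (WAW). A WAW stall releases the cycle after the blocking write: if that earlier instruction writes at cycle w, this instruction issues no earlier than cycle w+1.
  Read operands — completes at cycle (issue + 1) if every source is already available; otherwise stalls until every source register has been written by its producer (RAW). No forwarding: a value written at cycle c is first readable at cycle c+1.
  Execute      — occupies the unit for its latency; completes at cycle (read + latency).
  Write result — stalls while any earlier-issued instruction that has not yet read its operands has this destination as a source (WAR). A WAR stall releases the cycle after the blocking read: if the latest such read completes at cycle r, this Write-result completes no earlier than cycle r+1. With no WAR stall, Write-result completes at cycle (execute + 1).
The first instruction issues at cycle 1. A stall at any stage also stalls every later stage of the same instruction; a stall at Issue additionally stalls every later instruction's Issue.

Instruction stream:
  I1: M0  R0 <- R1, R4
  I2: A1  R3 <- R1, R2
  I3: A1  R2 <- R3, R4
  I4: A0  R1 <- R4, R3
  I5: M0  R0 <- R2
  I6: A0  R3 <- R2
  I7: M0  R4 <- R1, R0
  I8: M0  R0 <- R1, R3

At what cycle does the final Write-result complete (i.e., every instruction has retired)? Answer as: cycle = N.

cycle = 34

I1 -> (1, 2, 7, 8)
I2 -> (2, 3, 5, 6)
I3 -> (7, 8, 10, 11)  // struct: A1 busy until I2 writes@6
I4 -> (8, 9, 10, 11)
I5 -> (9, 12, 17, 18)  // RAW R2: wait I3 write@11
I6 -> (12, 13, 14, 15)  // struct: A0 busy until I4 writes@11
I7 -> (19, 20, 25, 26)  // struct: M0 busy until I5 writes@18
I8 -> (27, 28, 33, 34)  // struct: M0 busy until I7 writes@26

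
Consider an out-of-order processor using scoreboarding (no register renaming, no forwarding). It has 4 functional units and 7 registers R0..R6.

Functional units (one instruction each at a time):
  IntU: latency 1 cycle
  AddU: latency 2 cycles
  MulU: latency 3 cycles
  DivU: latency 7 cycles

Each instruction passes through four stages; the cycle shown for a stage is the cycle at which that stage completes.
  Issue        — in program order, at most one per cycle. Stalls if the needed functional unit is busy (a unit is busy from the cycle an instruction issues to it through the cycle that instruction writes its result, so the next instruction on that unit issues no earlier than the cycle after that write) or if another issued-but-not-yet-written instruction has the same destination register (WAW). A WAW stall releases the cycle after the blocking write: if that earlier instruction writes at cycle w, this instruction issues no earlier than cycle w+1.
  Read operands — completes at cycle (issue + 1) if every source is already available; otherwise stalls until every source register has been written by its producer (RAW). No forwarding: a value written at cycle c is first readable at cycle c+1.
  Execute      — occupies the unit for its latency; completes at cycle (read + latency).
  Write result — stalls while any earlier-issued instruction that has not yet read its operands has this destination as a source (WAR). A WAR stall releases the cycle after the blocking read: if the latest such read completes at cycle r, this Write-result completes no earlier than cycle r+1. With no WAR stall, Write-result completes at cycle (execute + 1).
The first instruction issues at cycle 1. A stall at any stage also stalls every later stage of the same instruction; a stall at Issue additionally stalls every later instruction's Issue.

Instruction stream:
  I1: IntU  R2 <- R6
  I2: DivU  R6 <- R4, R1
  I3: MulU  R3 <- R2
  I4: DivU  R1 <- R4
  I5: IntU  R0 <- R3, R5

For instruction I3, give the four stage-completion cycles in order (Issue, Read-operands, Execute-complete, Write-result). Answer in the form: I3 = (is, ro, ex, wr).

t=1  I1 dispatched to IntU
t=2  I1 operands ready; I2 dispatched to DivU
t=3  I1 complete; I2 operands ready; I3 dispatched to MulU
t=4  R2←I1
t=5  I3 operands ready
t=8  I3 complete
t=9  R3←I3
t=10  I2 complete
t=11  R6←I2
t=12  I4 dispatched to DivU
t=13  I4 operands ready; I5 dispatched to IntU
t=14  I5 operands ready
t=15  I5 complete
t=16  R0←I5
t=20  I4 complete
t=21  R1←I4

I3 = (3, 5, 8, 9)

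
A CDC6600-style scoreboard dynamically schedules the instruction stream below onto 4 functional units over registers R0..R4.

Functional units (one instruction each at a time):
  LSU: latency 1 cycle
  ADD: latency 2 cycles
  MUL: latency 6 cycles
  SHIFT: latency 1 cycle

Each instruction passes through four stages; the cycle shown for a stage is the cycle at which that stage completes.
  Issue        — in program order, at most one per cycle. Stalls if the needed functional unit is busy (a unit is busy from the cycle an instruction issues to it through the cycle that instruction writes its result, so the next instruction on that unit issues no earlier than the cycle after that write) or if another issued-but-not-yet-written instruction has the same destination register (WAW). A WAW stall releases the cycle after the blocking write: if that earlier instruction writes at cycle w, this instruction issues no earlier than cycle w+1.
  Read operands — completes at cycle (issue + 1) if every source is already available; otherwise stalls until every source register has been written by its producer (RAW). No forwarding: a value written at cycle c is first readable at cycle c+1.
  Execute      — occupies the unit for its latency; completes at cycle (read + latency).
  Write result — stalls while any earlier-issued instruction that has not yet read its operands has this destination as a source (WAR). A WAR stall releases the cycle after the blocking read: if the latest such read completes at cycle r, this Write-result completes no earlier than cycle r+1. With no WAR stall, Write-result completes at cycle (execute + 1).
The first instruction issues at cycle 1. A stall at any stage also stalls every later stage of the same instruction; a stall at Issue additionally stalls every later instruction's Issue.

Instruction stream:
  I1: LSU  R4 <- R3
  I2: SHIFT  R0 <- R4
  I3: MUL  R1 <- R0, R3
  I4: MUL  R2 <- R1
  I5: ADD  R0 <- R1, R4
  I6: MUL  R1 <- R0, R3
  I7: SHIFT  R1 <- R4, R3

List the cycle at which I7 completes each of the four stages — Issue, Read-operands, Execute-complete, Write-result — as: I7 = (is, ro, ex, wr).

I7 = (34, 35, 36, 37)

I1 -> (1, 2, 3, 4)
I2 -> (2, 5, 6, 7)  // RAW R4: wait I1 write@4
I3 -> (3, 8, 14, 15)  // RAW R0: wait I2 write@7
I4 -> (16, 17, 23, 24)  // struct: MUL busy until I3 writes@15
I5 -> (17, 18, 20, 21)
I6 -> (25, 26, 32, 33)  // struct: MUL busy until I4 writes@24
I7 -> (34, 35, 36, 37)  // WAW R1: wait I6 write@33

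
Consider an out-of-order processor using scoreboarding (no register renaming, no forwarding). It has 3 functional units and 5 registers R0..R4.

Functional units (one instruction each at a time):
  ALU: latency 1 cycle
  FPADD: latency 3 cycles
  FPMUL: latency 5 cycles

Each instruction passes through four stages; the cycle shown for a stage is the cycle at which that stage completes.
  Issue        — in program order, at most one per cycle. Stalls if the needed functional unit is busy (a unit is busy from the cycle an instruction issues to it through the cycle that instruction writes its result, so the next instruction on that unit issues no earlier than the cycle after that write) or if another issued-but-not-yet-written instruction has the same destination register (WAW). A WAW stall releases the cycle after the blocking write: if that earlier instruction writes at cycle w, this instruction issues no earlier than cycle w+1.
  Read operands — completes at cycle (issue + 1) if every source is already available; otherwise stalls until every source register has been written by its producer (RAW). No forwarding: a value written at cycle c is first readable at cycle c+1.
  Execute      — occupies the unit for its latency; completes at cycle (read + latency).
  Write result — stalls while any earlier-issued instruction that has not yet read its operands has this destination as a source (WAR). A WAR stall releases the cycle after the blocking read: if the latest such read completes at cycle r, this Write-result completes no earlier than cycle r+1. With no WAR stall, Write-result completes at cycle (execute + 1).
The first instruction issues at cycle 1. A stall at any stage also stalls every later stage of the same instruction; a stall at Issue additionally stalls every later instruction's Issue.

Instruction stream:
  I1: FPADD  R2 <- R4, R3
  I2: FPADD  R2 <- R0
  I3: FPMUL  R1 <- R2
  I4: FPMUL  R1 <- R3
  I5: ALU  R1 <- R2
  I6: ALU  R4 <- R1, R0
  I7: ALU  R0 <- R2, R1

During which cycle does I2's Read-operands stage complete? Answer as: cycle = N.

cycle = 8

[1] I1→FPADD
[2] I1 RO
[5] I1 EX
[6] I1 WR R2
[7] I2→FPADD
[8] I2 RO | I3→FPMUL
[11] I2 EX
[12] I2 WR R2
[13] I3 RO
[18] I3 EX
[19] I3 WR R1
[20] I4→FPMUL
[21] I4 RO
[26] I4 EX
[27] I4 WR R1
[28] I5→ALU
[29] I5 RO
[30] I5 EX
[31] I5 WR R1
[32] I6→ALU
[33] I6 RO
[34] I6 EX
[35] I6 WR R4
[36] I7→ALU
[37] I7 RO
[38] I7 EX
[39] I7 WR R0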